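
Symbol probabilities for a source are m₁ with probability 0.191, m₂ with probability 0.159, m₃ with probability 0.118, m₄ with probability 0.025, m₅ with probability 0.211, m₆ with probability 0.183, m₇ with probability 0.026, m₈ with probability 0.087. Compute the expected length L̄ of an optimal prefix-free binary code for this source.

Repeatedly combine the two least-probable nodes; the expected code length is the sum of the merged weights.
merge 1/40 + 13/500 → 51/1000
merge 51/1000 + 87/1000 → 69/500
merge 59/500 + 69/500 → 32/125
merge 159/1000 + 183/1000 → 171/500
merge 191/1000 + 211/1000 → 201/500
merge 32/125 + 171/500 → 299/500
merge 201/500 + 299/500 → 1
L = 51/1000 + 69/500 + 32/125 + 171/500 + 201/500 + 299/500 + 1 = 2787/1000 = 2.787 bits/symbol.

2.787 bits/symbol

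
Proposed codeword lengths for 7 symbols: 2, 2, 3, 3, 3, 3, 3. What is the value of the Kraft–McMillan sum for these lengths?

1.125

With common denominator 2^3 = 8: Σ 2^(−ℓᵢ) = 2/8 + 2/8 + 1/8 + 1/8 + 1/8 + 1/8 + 1/8 = 9/8 = 1.125.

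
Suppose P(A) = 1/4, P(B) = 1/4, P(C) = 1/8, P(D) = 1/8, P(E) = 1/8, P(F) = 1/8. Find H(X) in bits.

2.5 bits

Each probability is a power of 1/2, so log₂(1/p) is an integer.
H = Σ p·log₂(1/p) = 1/4·2 + 1/4·2 + 1/8·3 + 1/8·3 + 1/8·3 + 1/8·3 = 2.5 bits.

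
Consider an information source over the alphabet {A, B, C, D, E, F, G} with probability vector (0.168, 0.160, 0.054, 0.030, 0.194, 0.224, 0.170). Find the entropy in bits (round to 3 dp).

H = −Σ pᵢ log₂ pᵢ.
−0.168·log₂(0.168) = 0.4323
−0.160·log₂(0.160) = 0.4230
−0.054·log₂(0.054) = 0.2274
−0.030·log₂(0.030) = 0.1518
−0.194·log₂(0.194) = 0.4590
−0.224·log₂(0.224) = 0.4835
−0.170·log₂(0.170) = 0.4346
Sum ≈ 2.6116 → 2.612 bits.

2.612 bits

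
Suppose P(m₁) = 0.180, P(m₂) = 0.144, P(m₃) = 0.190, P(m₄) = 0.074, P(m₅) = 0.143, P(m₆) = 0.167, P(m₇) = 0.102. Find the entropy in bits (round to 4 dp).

H = −Σ pᵢ log₂ pᵢ.
−0.180·log₂(0.180) = 0.4453
−0.144·log₂(0.144) = 0.4026
−0.190·log₂(0.190) = 0.4552
−0.074·log₂(0.074) = 0.2780
−0.143·log₂(0.143) = 0.4012
−0.167·log₂(0.167) = 0.4312
−0.102·log₂(0.102) = 0.3359
Sum ≈ 2.7495 → 2.7495 bits.

2.7495 bits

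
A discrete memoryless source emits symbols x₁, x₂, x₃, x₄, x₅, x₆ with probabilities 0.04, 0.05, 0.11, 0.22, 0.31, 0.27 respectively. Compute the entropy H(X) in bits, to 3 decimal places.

2.267 bits

H = −Σ pᵢ log₂ pᵢ.
−0.04·log₂(0.04) = 0.1858
−0.05·log₂(0.05) = 0.2161
−0.11·log₂(0.11) = 0.3503
−0.22·log₂(0.22) = 0.4806
−0.31·log₂(0.31) = 0.5238
−0.27·log₂(0.27) = 0.5100
Sum ≈ 2.2665 → 2.267 bits.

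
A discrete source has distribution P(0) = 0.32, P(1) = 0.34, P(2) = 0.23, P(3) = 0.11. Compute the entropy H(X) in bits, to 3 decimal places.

1.893 bits

H = −Σ pᵢ log₂ pᵢ.
−0.32·log₂(0.32) = 0.5260
−0.34·log₂(0.34) = 0.5292
−0.23·log₂(0.23) = 0.4877
−0.11·log₂(0.11) = 0.3503
Sum ≈ 1.8932 → 1.893 bits.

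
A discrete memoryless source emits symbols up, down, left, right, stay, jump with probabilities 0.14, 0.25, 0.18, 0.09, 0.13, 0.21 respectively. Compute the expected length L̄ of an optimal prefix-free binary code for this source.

2.54 bits/symbol

Repeatedly combine the two least-probable nodes; the expected code length is the sum of the merged weights.
merge 9/100 + 13/100 → 11/50
merge 7/50 + 9/50 → 8/25
merge 21/100 + 11/50 → 43/100
merge 1/4 + 8/25 → 57/100
merge 43/100 + 57/100 → 1
L = 11/50 + 8/25 + 43/100 + 57/100 + 1 = 127/50 = 2.54 bits/symbol.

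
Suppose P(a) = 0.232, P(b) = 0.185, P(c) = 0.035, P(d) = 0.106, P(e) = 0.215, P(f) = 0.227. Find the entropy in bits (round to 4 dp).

2.4143 bits

H = −Σ pᵢ log₂ pᵢ.
−0.232·log₂(0.232) = 0.4890
−0.185·log₂(0.185) = 0.4504
−0.035·log₂(0.035) = 0.1693
−0.106·log₂(0.106) = 0.3432
−0.215·log₂(0.215) = 0.4768
−0.227·log₂(0.227) = 0.4856
Sum ≈ 2.4143 → 2.4143 bits.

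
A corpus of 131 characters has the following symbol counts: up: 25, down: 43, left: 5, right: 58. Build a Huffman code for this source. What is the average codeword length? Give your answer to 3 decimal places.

1.786 bits/symbol

Probabilities are the counts divided by 131.
Repeatedly combine the two least-probable nodes; the expected code length is the sum of the merged weights.
merge 5/131 + 25/131 → 30/131
merge 30/131 + 43/131 → 73/131
merge 58/131 + 73/131 → 1
L = 30/131 + 73/131 + 1 = 234/131 ≈ 1.786 bits/symbol.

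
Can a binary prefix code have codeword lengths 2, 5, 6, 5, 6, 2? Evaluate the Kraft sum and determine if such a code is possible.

With common denominator 2^6 = 64: Σ 2^(−ℓᵢ) = 16/64 + 2/64 + 1/64 + 2/64 + 1/64 + 16/64 = 38/64 = 0.59375.
Kraft's inequality requires Σ ≤ 1; here Σ = 0.59375 ≤ 1, so such a prefix code exists.

0.59375; yes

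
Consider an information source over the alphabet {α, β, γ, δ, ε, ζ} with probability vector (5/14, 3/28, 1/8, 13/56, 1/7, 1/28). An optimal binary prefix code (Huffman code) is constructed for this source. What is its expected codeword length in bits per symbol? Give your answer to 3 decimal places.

2.411 bits/symbol

Repeatedly combine the two least-probable nodes; the expected code length is the sum of the merged weights.
merge 1/28 + 3/28 → 1/7
merge 1/8 + 1/7 → 15/56
merge 1/7 + 13/56 → 3/8
merge 15/56 + 5/14 → 5/8
merge 3/8 + 5/8 → 1
L = 1/7 + 15/56 + 3/8 + 5/8 + 1 = 135/56 ≈ 2.411 bits/symbol.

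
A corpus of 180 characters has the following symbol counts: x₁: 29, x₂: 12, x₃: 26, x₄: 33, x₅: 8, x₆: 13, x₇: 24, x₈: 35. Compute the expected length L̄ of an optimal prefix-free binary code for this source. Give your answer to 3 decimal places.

2.917 bits/symbol

Probabilities are the counts divided by 180.
Repeatedly combine the two least-probable nodes; the expected code length is the sum of the merged weights.
merge 2/45 + 1/15 → 1/9
merge 13/180 + 1/9 → 11/60
merge 2/15 + 13/90 → 5/18
merge 29/180 + 11/60 → 31/90
merge 11/60 + 7/36 → 17/45
merge 5/18 + 31/90 → 28/45
merge 17/45 + 28/45 → 1
L = 1/9 + 11/60 + 5/18 + 31/90 + 17/45 + 28/45 + 1 = 35/12 ≈ 2.917 bits/symbol.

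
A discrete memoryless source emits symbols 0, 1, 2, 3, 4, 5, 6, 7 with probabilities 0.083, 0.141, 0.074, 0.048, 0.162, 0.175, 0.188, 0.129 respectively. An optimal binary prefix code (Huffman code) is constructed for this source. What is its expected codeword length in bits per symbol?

2.934 bits/symbol

Repeatedly combine the two least-probable nodes; the expected code length is the sum of the merged weights.
merge 6/125 + 37/500 → 61/500
merge 83/1000 + 61/500 → 41/200
merge 129/1000 + 141/1000 → 27/100
merge 81/500 + 7/40 → 337/1000
merge 47/250 + 41/200 → 393/1000
merge 27/100 + 337/1000 → 607/1000
merge 393/1000 + 607/1000 → 1
L = 61/500 + 41/200 + 27/100 + 337/1000 + 393/1000 + 607/1000 + 1 = 1467/500 = 2.934 bits/symbol.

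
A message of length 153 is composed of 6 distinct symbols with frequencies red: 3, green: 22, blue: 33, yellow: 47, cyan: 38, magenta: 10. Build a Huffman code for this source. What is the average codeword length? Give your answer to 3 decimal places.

Probabilities are the counts divided by 153.
Repeatedly combine the two least-probable nodes; the expected code length is the sum of the merged weights.
merge 1/51 + 10/153 → 13/153
merge 13/153 + 22/153 → 35/153
merge 11/51 + 35/153 → 4/9
merge 38/153 + 47/153 → 5/9
merge 4/9 + 5/9 → 1
L = 13/153 + 35/153 + 4/9 + 5/9 + 1 = 118/51 ≈ 2.314 bits/symbol.

2.314 bits/symbol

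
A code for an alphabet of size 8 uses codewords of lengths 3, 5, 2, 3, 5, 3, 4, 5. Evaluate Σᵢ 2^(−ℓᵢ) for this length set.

With common denominator 2^5 = 32: Σ 2^(−ℓᵢ) = 4/32 + 1/32 + 8/32 + 4/32 + 1/32 + 4/32 + 2/32 + 1/32 = 25/32 = 0.78125.

0.78125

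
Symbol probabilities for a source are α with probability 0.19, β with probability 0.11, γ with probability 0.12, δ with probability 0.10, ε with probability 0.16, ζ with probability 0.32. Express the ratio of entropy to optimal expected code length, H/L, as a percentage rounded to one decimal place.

98.5%

Entropy H = −Σ p log₂ p ≈ 2.4538 bits.
Huffman merges: 1/10+11/100→21/100; 3/25+4/25→7/25; 19/100+21/100→2/5; 7/25+8/25→3/5; 2/5+3/5→1. L = 249/100 ≈ 2.4900.
Efficiency = H/L = 2.4538/2.4900 = 98.5%.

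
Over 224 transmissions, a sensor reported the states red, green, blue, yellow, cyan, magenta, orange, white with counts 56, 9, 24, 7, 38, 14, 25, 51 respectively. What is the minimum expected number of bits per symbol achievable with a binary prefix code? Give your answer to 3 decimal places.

2.728 bits/symbol

Probabilities are the counts divided by 224.
Repeatedly combine the two least-probable nodes; the expected code length is the sum of the merged weights.
merge 1/32 + 9/224 → 1/14
merge 1/16 + 1/14 → 15/112
merge 3/28 + 25/224 → 7/32
merge 15/112 + 19/112 → 17/56
merge 7/32 + 51/224 → 25/56
merge 1/4 + 17/56 → 31/56
merge 25/56 + 31/56 → 1
L = 1/14 + 15/112 + 7/32 + 17/56 + 25/56 + 31/56 + 1 = 611/224 ≈ 2.728 bits/symbol.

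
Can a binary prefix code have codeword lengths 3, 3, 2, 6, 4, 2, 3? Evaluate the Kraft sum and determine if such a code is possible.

With common denominator 2^6 = 64: Σ 2^(−ℓᵢ) = 8/64 + 8/64 + 16/64 + 1/64 + 4/64 + 16/64 + 8/64 = 61/64 = 0.953125.
Kraft's inequality requires Σ ≤ 1; here Σ = 0.953125 ≤ 1, so such a prefix code exists.

0.953125; yes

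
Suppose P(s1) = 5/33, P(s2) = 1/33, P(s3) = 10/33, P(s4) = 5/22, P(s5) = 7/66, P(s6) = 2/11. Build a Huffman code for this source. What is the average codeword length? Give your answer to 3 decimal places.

Repeatedly combine the two least-probable nodes; the expected code length is the sum of the merged weights.
merge 1/33 + 7/66 → 3/22
merge 3/22 + 5/33 → 19/66
merge 2/11 + 5/22 → 9/22
merge 19/66 + 10/33 → 13/22
merge 9/22 + 13/22 → 1
L = 3/22 + 19/66 + 9/22 + 13/22 + 1 = 80/33 ≈ 2.424 bits/symbol.

2.424 bits/symbol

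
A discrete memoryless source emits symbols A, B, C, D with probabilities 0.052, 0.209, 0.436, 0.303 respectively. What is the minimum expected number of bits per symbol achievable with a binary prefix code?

Repeatedly combine the two least-probable nodes; the expected code length is the sum of the merged weights.
merge 13/250 + 209/1000 → 261/1000
merge 261/1000 + 303/1000 → 141/250
merge 109/250 + 141/250 → 1
L = 261/1000 + 141/250 + 1 = 73/40 = 1.825 bits/symbol.

1.825 bits/symbol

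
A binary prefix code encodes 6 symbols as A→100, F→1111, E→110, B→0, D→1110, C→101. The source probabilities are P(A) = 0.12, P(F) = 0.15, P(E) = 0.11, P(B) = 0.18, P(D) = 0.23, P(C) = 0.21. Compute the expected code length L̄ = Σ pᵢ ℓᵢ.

L̄ = Σ pᵢ·ℓᵢ = 0.12·3 + 0.15·4 + 0.11·3 + 0.18·1 + 0.23·4 + 0.21·3 = 3.02 bits/symbol.

3.02 bits/symbol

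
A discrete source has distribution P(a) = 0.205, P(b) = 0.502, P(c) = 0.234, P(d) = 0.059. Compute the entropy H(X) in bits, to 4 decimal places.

1.6990 bits

H = −Σ pᵢ log₂ pᵢ.
−0.205·log₂(0.205) = 0.4687
−0.502·log₂(0.502) = 0.4991
−0.234·log₂(0.234) = 0.4903
−0.059·log₂(0.059) = 0.2409
Sum ≈ 1.6990 → 1.6990 bits.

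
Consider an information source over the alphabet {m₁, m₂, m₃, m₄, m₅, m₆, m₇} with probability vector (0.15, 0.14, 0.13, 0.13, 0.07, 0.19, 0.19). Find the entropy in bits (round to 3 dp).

H = −Σ pᵢ log₂ pᵢ.
−0.15·log₂(0.15) = 0.4105
−0.14·log₂(0.14) = 0.3971
−0.13·log₂(0.13) = 0.3826
−0.13·log₂(0.13) = 0.3826
−0.07·log₂(0.07) = 0.2686
−0.19·log₂(0.19) = 0.4552
−0.19·log₂(0.19) = 0.4552
Sum ≈ 2.7520 → 2.752 bits.

2.752 bits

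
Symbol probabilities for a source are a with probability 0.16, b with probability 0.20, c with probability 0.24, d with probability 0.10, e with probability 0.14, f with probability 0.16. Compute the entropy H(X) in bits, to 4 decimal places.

H = −Σ pᵢ log₂ pᵢ.
−0.16·log₂(0.16) = 0.4230
−0.20·log₂(0.20) = 0.4644
−0.24·log₂(0.24) = 0.4941
−0.10·log₂(0.10) = 0.3322
−0.14·log₂(0.14) = 0.3971
−0.16·log₂(0.16) = 0.4230
Sum ≈ 2.5339 → 2.5339 bits.

2.5339 bits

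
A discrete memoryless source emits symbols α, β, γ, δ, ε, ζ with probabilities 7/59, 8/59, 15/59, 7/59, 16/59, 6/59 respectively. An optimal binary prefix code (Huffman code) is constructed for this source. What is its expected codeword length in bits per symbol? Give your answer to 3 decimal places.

Repeatedly combine the two least-probable nodes; the expected code length is the sum of the merged weights.
merge 6/59 + 7/59 → 13/59
merge 7/59 + 8/59 → 15/59
merge 13/59 + 15/59 → 28/59
merge 15/59 + 16/59 → 31/59
merge 28/59 + 31/59 → 1
L = 13/59 + 15/59 + 28/59 + 31/59 + 1 = 146/59 ≈ 2.475 bits/symbol.

2.475 bits/symbol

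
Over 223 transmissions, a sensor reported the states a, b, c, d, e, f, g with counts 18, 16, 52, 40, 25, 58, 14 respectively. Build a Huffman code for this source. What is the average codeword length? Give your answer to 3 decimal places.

Probabilities are the counts divided by 223.
Repeatedly combine the two least-probable nodes; the expected code length is the sum of the merged weights.
merge 14/223 + 16/223 → 30/223
merge 18/223 + 25/223 → 43/223
merge 30/223 + 40/223 → 70/223
merge 43/223 + 52/223 → 95/223
merge 58/223 + 70/223 → 128/223
merge 95/223 + 128/223 → 1
L = 30/223 + 43/223 + 70/223 + 95/223 + 128/223 + 1 = 589/223 ≈ 2.641 bits/symbol.

2.641 bits/symbol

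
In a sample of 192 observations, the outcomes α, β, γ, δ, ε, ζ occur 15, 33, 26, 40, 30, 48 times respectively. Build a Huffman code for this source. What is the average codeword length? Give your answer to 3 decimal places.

Probabilities are the counts divided by 192.
Repeatedly combine the two least-probable nodes; the expected code length is the sum of the merged weights.
merge 5/64 + 13/96 → 41/192
merge 5/32 + 11/64 → 21/64
merge 5/24 + 41/192 → 27/64
merge 1/4 + 21/64 → 37/64
merge 27/64 + 37/64 → 1
L = 41/192 + 21/64 + 27/64 + 37/64 + 1 = 61/24 ≈ 2.542 bits/symbol.

2.542 bits/symbol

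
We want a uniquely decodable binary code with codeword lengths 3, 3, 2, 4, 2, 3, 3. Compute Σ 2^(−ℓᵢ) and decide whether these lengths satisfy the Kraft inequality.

1.0625; no

With common denominator 2^4 = 16: Σ 2^(−ℓᵢ) = 2/16 + 2/16 + 4/16 + 1/16 + 4/16 + 2/16 + 2/16 = 17/16 = 1.0625.
Kraft's inequality requires Σ ≤ 1; here Σ = 1.0625 > 1, so no such prefix code exists.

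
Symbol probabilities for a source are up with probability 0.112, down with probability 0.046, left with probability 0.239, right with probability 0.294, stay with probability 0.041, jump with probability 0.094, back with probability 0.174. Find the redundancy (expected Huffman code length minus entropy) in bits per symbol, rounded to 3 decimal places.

Entropy H = −Σ p log₂ p ≈ 2.5194 bits.
Huffman merges: 41/1000+23/500→87/1000; 87/1000+47/500→181/1000; 14/125+87/500→143/500; 181/1000+239/1000→21/50; 143/500+147/500→29/50; 21/50+29/50→1. L = 1277/500 ≈ 2.5540.
L − H = 2.5540 − 2.5194 = 0.035 bits.

0.035 bits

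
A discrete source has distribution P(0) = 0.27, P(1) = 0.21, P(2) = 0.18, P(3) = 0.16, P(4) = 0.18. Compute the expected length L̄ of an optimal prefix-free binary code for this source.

2.34 bits/symbol

Repeatedly combine the two least-probable nodes; the expected code length is the sum of the merged weights.
merge 4/25 + 9/50 → 17/50
merge 9/50 + 21/100 → 39/100
merge 27/100 + 17/50 → 61/100
merge 39/100 + 61/100 → 1
L = 17/50 + 39/100 + 61/100 + 1 = 117/50 = 2.34 bits/symbol.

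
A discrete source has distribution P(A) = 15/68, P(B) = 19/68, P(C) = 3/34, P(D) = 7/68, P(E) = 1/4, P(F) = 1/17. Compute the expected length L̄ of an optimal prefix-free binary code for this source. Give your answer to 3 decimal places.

2.397 bits/symbol

Repeatedly combine the two least-probable nodes; the expected code length is the sum of the merged weights.
merge 1/17 + 3/34 → 5/34
merge 7/68 + 5/34 → 1/4
merge 15/68 + 1/4 → 8/17
merge 1/4 + 19/68 → 9/17
merge 8/17 + 9/17 → 1
L = 5/34 + 1/4 + 8/17 + 9/17 + 1 = 163/68 ≈ 2.397 bits/symbol.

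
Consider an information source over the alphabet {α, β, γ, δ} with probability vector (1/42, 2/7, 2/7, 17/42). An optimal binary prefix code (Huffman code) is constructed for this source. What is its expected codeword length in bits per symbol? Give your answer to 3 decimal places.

1.905 bits/symbol

Repeatedly combine the two least-probable nodes; the expected code length is the sum of the merged weights.
merge 1/42 + 2/7 → 13/42
merge 2/7 + 13/42 → 25/42
merge 17/42 + 25/42 → 1
L = 13/42 + 25/42 + 1 = 40/21 ≈ 1.905 bits/symbol.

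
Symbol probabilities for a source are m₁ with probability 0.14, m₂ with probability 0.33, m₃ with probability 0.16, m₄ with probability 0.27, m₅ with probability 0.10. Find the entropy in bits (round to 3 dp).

H = −Σ pᵢ log₂ pᵢ.
−0.14·log₂(0.14) = 0.3971
−0.33·log₂(0.33) = 0.5278
−0.16·log₂(0.16) = 0.4230
−0.27·log₂(0.27) = 0.5100
−0.10·log₂(0.10) = 0.3322
Sum ≈ 2.1902 → 2.190 bits.

2.190 bits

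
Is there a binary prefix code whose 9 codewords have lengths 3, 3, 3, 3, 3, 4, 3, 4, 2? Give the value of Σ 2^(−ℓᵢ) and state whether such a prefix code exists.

1.125; no

With common denominator 2^4 = 16: Σ 2^(−ℓᵢ) = 2/16 + 2/16 + 2/16 + 2/16 + 2/16 + 1/16 + 2/16 + 1/16 + 4/16 = 18/16 = 1.125.
Kraft's inequality requires Σ ≤ 1; here Σ = 1.125 > 1, so no such prefix code exists.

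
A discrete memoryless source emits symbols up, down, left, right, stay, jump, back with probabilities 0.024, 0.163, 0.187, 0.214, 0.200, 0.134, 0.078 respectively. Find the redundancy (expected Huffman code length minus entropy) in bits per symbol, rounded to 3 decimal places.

Entropy H = −Σ p log₂ p ≈ 2.6241 bits.
Huffman merges: 3/125+39/500→51/500; 51/500+67/500→59/250; 163/1000+187/1000→7/20; 1/5+107/500→207/500; 59/250+7/20→293/500; 207/500+293/500→1. L = 336/125 ≈ 2.6880.
L − H = 2.6880 − 2.6241 = 0.064 bits.

0.064 bits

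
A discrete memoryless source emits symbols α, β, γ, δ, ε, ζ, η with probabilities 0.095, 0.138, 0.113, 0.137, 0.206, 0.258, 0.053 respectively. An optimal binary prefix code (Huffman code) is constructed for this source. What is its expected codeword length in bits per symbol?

2.684 bits/symbol

Repeatedly combine the two least-probable nodes; the expected code length is the sum of the merged weights.
merge 53/1000 + 19/200 → 37/250
merge 113/1000 + 137/1000 → 1/4
merge 69/500 + 37/250 → 143/500
merge 103/500 + 1/4 → 57/125
merge 129/500 + 143/500 → 68/125
merge 57/125 + 68/125 → 1
L = 37/250 + 1/4 + 143/500 + 57/125 + 68/125 + 1 = 671/250 = 2.684 bits/symbol.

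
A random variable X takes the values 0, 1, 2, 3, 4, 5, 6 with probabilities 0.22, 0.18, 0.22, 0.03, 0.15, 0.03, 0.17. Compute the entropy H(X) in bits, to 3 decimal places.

H = −Σ pᵢ log₂ pᵢ.
−0.22·log₂(0.22) = 0.4806
−0.18·log₂(0.18) = 0.4453
−0.22·log₂(0.22) = 0.4806
−0.03·log₂(0.03) = 0.1518
−0.15·log₂(0.15) = 0.4105
−0.03·log₂(0.03) = 0.1518
−0.17·log₂(0.17) = 0.4346
Sum ≈ 2.5551 → 2.555 bits.

2.555 bits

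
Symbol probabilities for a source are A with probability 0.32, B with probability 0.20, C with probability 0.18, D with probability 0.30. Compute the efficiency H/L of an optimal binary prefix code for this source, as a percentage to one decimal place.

Entropy H = −Σ p log₂ p ≈ 1.9568 bits.
Huffman merges: 9/50+1/5→19/50; 3/10+8/25→31/50; 19/50+31/50→1. L = 2 ≈ 2.0000.
Efficiency = H/L = 1.9568/2.0000 = 97.8%.

97.8%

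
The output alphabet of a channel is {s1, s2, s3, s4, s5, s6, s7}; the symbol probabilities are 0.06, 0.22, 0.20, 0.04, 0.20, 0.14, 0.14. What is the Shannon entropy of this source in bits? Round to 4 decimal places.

H = −Σ pᵢ log₂ pᵢ.
−0.06·log₂(0.06) = 0.2435
−0.22·log₂(0.22) = 0.4806
−0.20·log₂(0.20) = 0.4644
−0.04·log₂(0.04) = 0.1858
−0.20·log₂(0.20) = 0.4644
−0.14·log₂(0.14) = 0.3971
−0.14·log₂(0.14) = 0.3971
Sum ≈ 2.6329 → 2.6329 bits.

2.6329 bits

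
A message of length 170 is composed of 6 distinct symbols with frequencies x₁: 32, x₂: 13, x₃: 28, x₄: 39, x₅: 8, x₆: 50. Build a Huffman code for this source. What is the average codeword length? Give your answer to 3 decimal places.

2.412 bits/symbol

Probabilities are the counts divided by 170.
Repeatedly combine the two least-probable nodes; the expected code length is the sum of the merged weights.
merge 4/85 + 13/170 → 21/170
merge 21/170 + 14/85 → 49/170
merge 16/85 + 39/170 → 71/170
merge 49/170 + 5/17 → 99/170
merge 71/170 + 99/170 → 1
L = 21/170 + 49/170 + 71/170 + 99/170 + 1 = 41/17 ≈ 2.412 bits/symbol.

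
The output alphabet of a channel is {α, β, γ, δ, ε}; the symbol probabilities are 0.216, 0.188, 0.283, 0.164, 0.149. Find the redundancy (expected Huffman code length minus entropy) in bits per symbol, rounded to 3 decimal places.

Entropy H = −Σ p log₂ p ≈ 2.2832 bits.
Huffman merges: 149/1000+41/250→313/1000; 47/250+27/125→101/250; 283/1000+313/1000→149/250; 101/250+149/250→1. L = 2313/1000 ≈ 2.3130.
L − H = 2.3130 − 2.2832 = 0.030 bits.

0.030 bits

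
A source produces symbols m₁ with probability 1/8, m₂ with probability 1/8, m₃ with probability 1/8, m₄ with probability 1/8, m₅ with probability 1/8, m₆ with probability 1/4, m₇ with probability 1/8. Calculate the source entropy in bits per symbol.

2.75 bits

Each probability is a power of 1/2, so log₂(1/p) is an integer.
H = Σ p·log₂(1/p) = 1/8·3 + 1/8·3 + 1/8·3 + 1/8·3 + 1/8·3 + 1/4·2 + 1/8·3 = 2.75 bits.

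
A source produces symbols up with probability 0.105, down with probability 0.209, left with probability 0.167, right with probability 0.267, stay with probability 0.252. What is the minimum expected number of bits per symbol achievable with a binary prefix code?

2.272 bits/symbol

Repeatedly combine the two least-probable nodes; the expected code length is the sum of the merged weights.
merge 21/200 + 167/1000 → 34/125
merge 209/1000 + 63/250 → 461/1000
merge 267/1000 + 34/125 → 539/1000
merge 461/1000 + 539/1000 → 1
L = 34/125 + 461/1000 + 539/1000 + 1 = 284/125 = 2.272 bits/symbol.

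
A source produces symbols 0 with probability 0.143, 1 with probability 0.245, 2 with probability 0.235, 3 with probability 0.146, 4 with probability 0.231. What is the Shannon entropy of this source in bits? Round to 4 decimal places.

H = −Σ pᵢ log₂ pᵢ.
−0.143·log₂(0.143) = 0.4012
−0.245·log₂(0.245) = 0.4971
−0.235·log₂(0.235) = 0.4910
−0.146·log₂(0.146) = 0.4053
−0.231·log₂(0.231) = 0.4883
Sum ≈ 2.2830 → 2.2830 bits.

2.2830 bits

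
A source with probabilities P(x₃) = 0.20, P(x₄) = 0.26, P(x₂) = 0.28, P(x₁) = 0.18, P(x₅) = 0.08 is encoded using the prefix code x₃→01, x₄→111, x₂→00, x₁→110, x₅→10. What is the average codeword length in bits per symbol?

L̄ = Σ pᵢ·ℓᵢ = 0.20·2 + 0.26·3 + 0.28·2 + 0.18·3 + 0.08·2 = 2.44 bits/symbol.

2.44 bits/symbol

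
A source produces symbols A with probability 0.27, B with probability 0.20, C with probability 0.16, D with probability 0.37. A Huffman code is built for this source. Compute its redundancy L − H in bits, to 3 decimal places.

Entropy H = −Σ p log₂ p ≈ 1.9282 bits.
Huffman merges: 4/25+1/5→9/25; 27/100+9/25→63/100; 37/100+63/100→1. L = 199/100 ≈ 1.9900.
L − H = 1.9900 − 1.9282 = 0.062 bits.

0.062 bits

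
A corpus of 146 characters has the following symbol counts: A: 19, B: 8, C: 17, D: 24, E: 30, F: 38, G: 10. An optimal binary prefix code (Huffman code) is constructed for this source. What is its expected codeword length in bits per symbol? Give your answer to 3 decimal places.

Probabilities are the counts divided by 146.
Repeatedly combine the two least-probable nodes; the expected code length is the sum of the merged weights.
merge 4/73 + 5/73 → 9/73
merge 17/146 + 9/73 → 35/146
merge 19/146 + 12/73 → 43/146
merge 15/73 + 35/146 → 65/146
merge 19/73 + 43/146 → 81/146
merge 65/146 + 81/146 → 1
L = 9/73 + 35/146 + 43/146 + 65/146 + 81/146 + 1 = 194/73 ≈ 2.658 bits/symbol.

2.658 bits/symbol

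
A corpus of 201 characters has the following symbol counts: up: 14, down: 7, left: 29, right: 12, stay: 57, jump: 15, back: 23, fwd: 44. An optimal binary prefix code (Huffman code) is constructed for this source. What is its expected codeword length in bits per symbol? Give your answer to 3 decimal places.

Probabilities are the counts divided by 201.
Repeatedly combine the two least-probable nodes; the expected code length is the sum of the merged weights.
merge 7/201 + 4/67 → 19/201
merge 14/201 + 5/67 → 29/201
merge 19/201 + 23/201 → 14/67
merge 29/201 + 29/201 → 58/201
merge 14/67 + 44/201 → 86/201
merge 19/67 + 58/201 → 115/201
merge 86/201 + 115/201 → 1
L = 19/201 + 29/201 + 14/67 + 58/201 + 86/201 + 115/201 + 1 = 550/201 ≈ 2.736 bits/symbol.

2.736 bits/symbol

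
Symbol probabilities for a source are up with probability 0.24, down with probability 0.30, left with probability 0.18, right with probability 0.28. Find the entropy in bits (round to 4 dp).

H = −Σ pᵢ log₂ pᵢ.
−0.24·log₂(0.24) = 0.4941
−0.30·log₂(0.30) = 0.5211
−0.18·log₂(0.18) = 0.4453
−0.28·log₂(0.28) = 0.5142
Sum ≈ 1.9748 → 1.9748 bits.

1.9748 bits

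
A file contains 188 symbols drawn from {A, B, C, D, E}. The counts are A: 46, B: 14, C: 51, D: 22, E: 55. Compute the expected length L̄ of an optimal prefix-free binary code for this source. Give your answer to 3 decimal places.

2.191 bits/symbol

Probabilities are the counts divided by 188.
Repeatedly combine the two least-probable nodes; the expected code length is the sum of the merged weights.
merge 7/94 + 11/94 → 9/47
merge 9/47 + 23/94 → 41/94
merge 51/188 + 55/188 → 53/94
merge 41/94 + 53/94 → 1
L = 9/47 + 41/94 + 53/94 + 1 = 103/47 ≈ 2.191 bits/symbol.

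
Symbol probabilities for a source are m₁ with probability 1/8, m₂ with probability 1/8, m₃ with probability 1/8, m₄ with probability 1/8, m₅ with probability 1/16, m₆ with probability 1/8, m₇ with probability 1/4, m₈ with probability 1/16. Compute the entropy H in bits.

Each probability is a power of 1/2, so log₂(1/p) is an integer.
H = Σ p·log₂(1/p) = 1/8·3 + 1/8·3 + 1/8·3 + 1/8·3 + 1/16·4 + 1/8·3 + 1/4·2 + 1/16·4 = 2.875 bits.

2.875 bits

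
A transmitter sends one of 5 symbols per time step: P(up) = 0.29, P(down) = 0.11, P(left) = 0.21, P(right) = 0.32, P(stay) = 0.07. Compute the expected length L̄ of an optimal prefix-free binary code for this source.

Repeatedly combine the two least-probable nodes; the expected code length is the sum of the merged weights.
merge 7/100 + 11/100 → 9/50
merge 9/50 + 21/100 → 39/100
merge 29/100 + 8/25 → 61/100
merge 39/100 + 61/100 → 1
L = 9/50 + 39/100 + 61/100 + 1 = 109/50 = 2.18 bits/symbol.

2.18 bits/symbol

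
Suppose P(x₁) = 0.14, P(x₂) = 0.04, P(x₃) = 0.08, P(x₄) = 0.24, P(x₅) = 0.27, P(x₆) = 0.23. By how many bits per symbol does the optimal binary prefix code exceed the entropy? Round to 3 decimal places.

Entropy H = −Σ p log₂ p ≈ 2.3662 bits.
Huffman merges: 1/25+2/25→3/25; 3/25+7/50→13/50; 23/100+6/25→47/100; 13/50+27/100→53/100; 47/100+53/100→1. L = 119/50 ≈ 2.3800.
L − H = 2.3800 − 2.3662 = 0.014 bits.

0.014 bits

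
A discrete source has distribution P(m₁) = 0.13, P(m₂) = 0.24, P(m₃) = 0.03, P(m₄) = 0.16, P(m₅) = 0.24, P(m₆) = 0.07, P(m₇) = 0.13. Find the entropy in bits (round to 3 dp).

2.597 bits

H = −Σ pᵢ log₂ pᵢ.
−0.13·log₂(0.13) = 0.3826
−0.24·log₂(0.24) = 0.4941
−0.03·log₂(0.03) = 0.1518
−0.16·log₂(0.16) = 0.4230
−0.24·log₂(0.24) = 0.4941
−0.07·log₂(0.07) = 0.2686
−0.13·log₂(0.13) = 0.3826
Sum ≈ 2.5969 → 2.597 bits.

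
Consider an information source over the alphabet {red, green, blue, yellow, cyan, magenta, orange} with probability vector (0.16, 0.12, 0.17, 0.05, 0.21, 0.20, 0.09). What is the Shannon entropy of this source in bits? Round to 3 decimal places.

2.691 bits

H = −Σ pᵢ log₂ pᵢ.
−0.16·log₂(0.16) = 0.4230
−0.12·log₂(0.12) = 0.3671
−0.17·log₂(0.17) = 0.4346
−0.05·log₂(0.05) = 0.2161
−0.21·log₂(0.21) = 0.4728
−0.20·log₂(0.20) = 0.4644
−0.09·log₂(0.09) = 0.3127
Sum ≈ 2.6906 → 2.691 bits.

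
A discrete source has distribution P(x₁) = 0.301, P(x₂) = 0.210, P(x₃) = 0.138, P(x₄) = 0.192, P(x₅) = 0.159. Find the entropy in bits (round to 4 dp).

H = −Σ pᵢ log₂ pᵢ.
−0.301·log₂(0.301) = 0.5214
−0.210·log₂(0.210) = 0.4728
−0.138·log₂(0.138) = 0.3943
−0.192·log₂(0.192) = 0.4571
−0.159·log₂(0.159) = 0.4218
Sum ≈ 2.2674 → 2.2674 bits.

2.2674 bits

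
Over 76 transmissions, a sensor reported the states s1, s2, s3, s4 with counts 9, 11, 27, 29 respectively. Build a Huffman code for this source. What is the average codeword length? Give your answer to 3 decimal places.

1.882 bits/symbol

Probabilities are the counts divided by 76.
Repeatedly combine the two least-probable nodes; the expected code length is the sum of the merged weights.
merge 9/76 + 11/76 → 5/19
merge 5/19 + 27/76 → 47/76
merge 29/76 + 47/76 → 1
L = 5/19 + 47/76 + 1 = 143/76 ≈ 1.882 bits/symbol.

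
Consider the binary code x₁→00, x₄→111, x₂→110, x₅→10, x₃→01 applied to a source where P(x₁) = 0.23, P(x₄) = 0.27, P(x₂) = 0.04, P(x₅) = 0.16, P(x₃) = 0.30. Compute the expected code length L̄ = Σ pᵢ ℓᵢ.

2.31 bits/symbol

L̄ = Σ pᵢ·ℓᵢ = 0.23·2 + 0.27·3 + 0.04·3 + 0.16·2 + 0.30·2 = 2.31 bits/symbol.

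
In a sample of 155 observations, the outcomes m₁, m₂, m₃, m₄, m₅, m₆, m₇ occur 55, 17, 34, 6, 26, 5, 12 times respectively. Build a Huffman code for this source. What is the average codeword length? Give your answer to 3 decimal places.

Probabilities are the counts divided by 155.
Repeatedly combine the two least-probable nodes; the expected code length is the sum of the merged weights.
merge 1/31 + 6/155 → 11/155
merge 11/155 + 12/155 → 23/155
merge 17/155 + 23/155 → 8/31
merge 26/155 + 34/155 → 12/31
merge 8/31 + 11/31 → 19/31
merge 12/31 + 19/31 → 1
L = 11/155 + 23/155 + 8/31 + 12/31 + 19/31 + 1 = 384/155 ≈ 2.477 bits/symbol.

2.477 bits/symbol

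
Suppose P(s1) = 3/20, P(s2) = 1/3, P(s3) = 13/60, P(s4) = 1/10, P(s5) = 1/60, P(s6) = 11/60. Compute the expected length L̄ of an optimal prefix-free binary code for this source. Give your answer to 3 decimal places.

Repeatedly combine the two least-probable nodes; the expected code length is the sum of the merged weights.
merge 1/60 + 1/10 → 7/60
merge 7/60 + 3/20 → 4/15
merge 11/60 + 13/60 → 2/5
merge 4/15 + 1/3 → 3/5
merge 2/5 + 3/5 → 1
L = 7/60 + 4/15 + 2/5 + 3/5 + 1 = 143/60 ≈ 2.383 bits/symbol.

2.383 bits/symbol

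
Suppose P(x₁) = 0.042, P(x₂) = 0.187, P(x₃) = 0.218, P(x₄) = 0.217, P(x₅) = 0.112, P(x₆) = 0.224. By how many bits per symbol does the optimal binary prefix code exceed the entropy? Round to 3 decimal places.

0.056 bits

Entropy H = −Σ p log₂ p ≈ 2.4390 bits.
Huffman merges: 21/500+14/125→77/500; 77/500+187/1000→341/1000; 217/1000+109/500→87/200; 28/125+341/1000→113/200; 87/200+113/200→1. L = 499/200 ≈ 2.4950.
L − H = 2.4950 − 2.4390 = 0.056 bits.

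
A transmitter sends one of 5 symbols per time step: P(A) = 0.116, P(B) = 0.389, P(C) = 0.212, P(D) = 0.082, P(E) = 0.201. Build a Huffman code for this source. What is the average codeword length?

Repeatedly combine the two least-probable nodes; the expected code length is the sum of the merged weights.
merge 41/500 + 29/250 → 99/500
merge 99/500 + 201/1000 → 399/1000
merge 53/250 + 389/1000 → 601/1000
merge 399/1000 + 601/1000 → 1
L = 99/500 + 399/1000 + 601/1000 + 1 = 1099/500 = 2.198 bits/symbol.

2.198 bits/symbol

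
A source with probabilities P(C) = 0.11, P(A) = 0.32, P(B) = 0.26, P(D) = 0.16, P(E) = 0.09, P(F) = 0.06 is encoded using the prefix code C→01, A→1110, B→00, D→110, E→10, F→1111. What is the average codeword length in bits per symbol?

2.92 bits/symbol

L̄ = Σ pᵢ·ℓᵢ = 0.11·2 + 0.32·4 + 0.26·2 + 0.16·3 + 0.09·2 + 0.06·4 = 2.92 bits/symbol.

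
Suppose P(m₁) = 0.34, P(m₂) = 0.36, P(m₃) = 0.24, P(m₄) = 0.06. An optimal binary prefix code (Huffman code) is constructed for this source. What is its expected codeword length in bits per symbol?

Repeatedly combine the two least-probable nodes; the expected code length is the sum of the merged weights.
merge 3/50 + 6/25 → 3/10
merge 3/10 + 17/50 → 16/25
merge 9/25 + 16/25 → 1
L = 3/10 + 16/25 + 1 = 97/50 = 1.94 bits/symbol.

1.94 bits/symbol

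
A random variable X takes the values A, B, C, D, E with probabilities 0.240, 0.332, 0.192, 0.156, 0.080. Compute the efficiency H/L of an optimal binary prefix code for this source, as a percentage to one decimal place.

97.9%

Entropy H = −Σ p log₂ p ≈ 2.1890 bits.
Huffman merges: 2/25+39/250→59/250; 24/125+59/250→107/250; 6/25+83/250→143/250; 107/250+143/250→1. L = 559/250 ≈ 2.2360.
Efficiency = H/L = 2.1890/2.2360 = 97.9%.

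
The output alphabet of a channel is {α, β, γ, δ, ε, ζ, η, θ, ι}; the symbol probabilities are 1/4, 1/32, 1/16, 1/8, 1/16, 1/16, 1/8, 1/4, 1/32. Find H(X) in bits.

2.8125 bits

Each probability is a power of 1/2, so log₂(1/p) is an integer.
H = Σ p·log₂(1/p) = 1/4·2 + 1/32·5 + 1/16·4 + 1/8·3 + 1/16·4 + 1/16·4 + 1/8·3 + 1/4·2 + 1/32·5 = 2.8125 bits.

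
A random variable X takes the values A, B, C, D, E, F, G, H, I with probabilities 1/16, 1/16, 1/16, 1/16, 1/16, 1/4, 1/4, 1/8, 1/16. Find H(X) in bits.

2.875 bits

Each probability is a power of 1/2, so log₂(1/p) is an integer.
H = Σ p·log₂(1/p) = 1/16·4 + 1/16·4 + 1/16·4 + 1/16·4 + 1/16·4 + 1/4·2 + 1/4·2 + 1/8·3 + 1/16·4 = 2.875 bits.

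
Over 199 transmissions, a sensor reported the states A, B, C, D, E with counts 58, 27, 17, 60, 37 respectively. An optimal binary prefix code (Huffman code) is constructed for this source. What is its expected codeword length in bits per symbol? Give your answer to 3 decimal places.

Probabilities are the counts divided by 199.
Repeatedly combine the two least-probable nodes; the expected code length is the sum of the merged weights.
merge 17/199 + 27/199 → 44/199
merge 37/199 + 44/199 → 81/199
merge 58/199 + 60/199 → 118/199
merge 81/199 + 118/199 → 1
L = 44/199 + 81/199 + 118/199 + 1 = 442/199 ≈ 2.221 bits/symbol.

2.221 bits/symbol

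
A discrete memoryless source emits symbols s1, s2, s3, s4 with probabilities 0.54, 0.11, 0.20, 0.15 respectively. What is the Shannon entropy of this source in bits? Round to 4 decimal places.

1.7053 bits

H = −Σ pᵢ log₂ pᵢ.
−0.54·log₂(0.54) = 0.4800
−0.11·log₂(0.11) = 0.3503
−0.20·log₂(0.20) = 0.4644
−0.15·log₂(0.15) = 0.4105
Sum ≈ 1.7053 → 1.7053 bits.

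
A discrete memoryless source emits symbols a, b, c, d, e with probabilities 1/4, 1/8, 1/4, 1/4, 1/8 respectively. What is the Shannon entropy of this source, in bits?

2.25 bits

Each probability is a power of 1/2, so log₂(1/p) is an integer.
H = Σ p·log₂(1/p) = 1/4·2 + 1/8·3 + 1/4·2 + 1/4·2 + 1/8·3 = 2.25 bits.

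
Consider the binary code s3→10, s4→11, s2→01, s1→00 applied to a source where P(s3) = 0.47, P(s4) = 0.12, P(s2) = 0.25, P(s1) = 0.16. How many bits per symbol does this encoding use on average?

2 bits/symbol

L̄ = Σ pᵢ·ℓᵢ = 0.47·2 + 0.12·2 + 0.25·2 + 0.16·2 = 2 bits/symbol.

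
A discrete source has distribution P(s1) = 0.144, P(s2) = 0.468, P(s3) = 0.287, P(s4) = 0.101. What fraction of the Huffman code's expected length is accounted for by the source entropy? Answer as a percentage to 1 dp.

Entropy H = −Σ p log₂ p ≈ 1.7662 bits.
Huffman merges: 101/1000+18/125→49/200; 49/200+287/1000→133/250; 117/250+133/250→1. L = 1777/1000 ≈ 1.7770.
Efficiency = H/L = 1.7662/1.7770 = 99.4%.

99.4%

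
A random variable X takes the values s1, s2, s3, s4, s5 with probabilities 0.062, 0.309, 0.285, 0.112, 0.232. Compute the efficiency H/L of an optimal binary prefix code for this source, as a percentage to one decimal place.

Entropy H = −Σ p log₂ p ≈ 2.1311 bits.
Huffman merges: 31/500+14/125→87/500; 87/500+29/125→203/500; 57/200+309/1000→297/500; 203/500+297/500→1. L = 1087/500 ≈ 2.1740.
Efficiency = H/L = 2.1311/2.1740 = 98.0%.

98.0%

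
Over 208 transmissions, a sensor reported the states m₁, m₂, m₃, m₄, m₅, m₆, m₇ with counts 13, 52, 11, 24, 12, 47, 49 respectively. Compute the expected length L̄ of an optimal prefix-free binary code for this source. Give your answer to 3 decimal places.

Probabilities are the counts divided by 208.
Repeatedly combine the two least-probable nodes; the expected code length is the sum of the merged weights.
merge 11/208 + 3/52 → 23/208
merge 1/16 + 23/208 → 9/52
merge 3/26 + 9/52 → 15/52
merge 47/208 + 49/208 → 6/13
merge 1/4 + 15/52 → 7/13
merge 6/13 + 7/13 → 1
L = 23/208 + 9/52 + 15/52 + 6/13 + 7/13 + 1 = 535/208 ≈ 2.572 bits/symbol.

2.572 bits/symbol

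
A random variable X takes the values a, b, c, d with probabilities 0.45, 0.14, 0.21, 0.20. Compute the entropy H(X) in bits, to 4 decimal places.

H = −Σ pᵢ log₂ pᵢ.
−0.45·log₂(0.45) = 0.5184
−0.14·log₂(0.14) = 0.3971
−0.21·log₂(0.21) = 0.4728
−0.20·log₂(0.20) = 0.4644
Sum ≈ 1.8527 → 1.8527 bits.

1.8527 bits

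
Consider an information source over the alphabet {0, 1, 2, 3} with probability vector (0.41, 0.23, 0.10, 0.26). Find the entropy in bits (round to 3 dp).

H = −Σ pᵢ log₂ pᵢ.
−0.41·log₂(0.41) = 0.5274
−0.23·log₂(0.23) = 0.4877
−0.10·log₂(0.10) = 0.3322
−0.26·log₂(0.26) = 0.5053
Sum ≈ 1.8525 → 1.853 bits.

1.853 bits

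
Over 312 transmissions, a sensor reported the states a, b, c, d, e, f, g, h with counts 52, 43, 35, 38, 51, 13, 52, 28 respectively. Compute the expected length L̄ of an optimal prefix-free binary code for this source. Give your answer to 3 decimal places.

2.965 bits/symbol

Probabilities are the counts divided by 312.
Repeatedly combine the two least-probable nodes; the expected code length is the sum of the merged weights.
merge 1/24 + 7/78 → 41/312
merge 35/312 + 19/156 → 73/312
merge 41/312 + 43/312 → 7/26
merge 17/104 + 1/6 → 103/312
merge 1/6 + 73/312 → 125/312
merge 7/26 + 103/312 → 187/312
merge 125/312 + 187/312 → 1
L = 41/312 + 73/312 + 7/26 + 103/312 + 125/312 + 187/312 + 1 = 925/312 ≈ 2.965 bits/symbol.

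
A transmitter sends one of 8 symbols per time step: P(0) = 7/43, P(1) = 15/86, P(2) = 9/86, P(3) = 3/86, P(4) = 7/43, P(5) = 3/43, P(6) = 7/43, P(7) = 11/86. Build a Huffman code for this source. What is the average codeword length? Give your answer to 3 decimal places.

2.930 bits/symbol

Repeatedly combine the two least-probable nodes; the expected code length is the sum of the merged weights.
merge 3/86 + 3/43 → 9/86
merge 9/86 + 9/86 → 9/43
merge 11/86 + 7/43 → 25/86
merge 7/43 + 7/43 → 14/43
merge 15/86 + 9/43 → 33/86
merge 25/86 + 14/43 → 53/86
merge 33/86 + 53/86 → 1
L = 9/86 + 9/43 + 25/86 + 14/43 + 33/86 + 53/86 + 1 = 126/43 ≈ 2.930 bits/symbol.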